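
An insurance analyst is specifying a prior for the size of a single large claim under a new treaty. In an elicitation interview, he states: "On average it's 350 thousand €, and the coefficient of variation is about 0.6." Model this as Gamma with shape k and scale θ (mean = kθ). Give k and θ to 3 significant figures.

For Gamma(k, scale θ): mean = kθ, variance = kθ², so CV = 1/√k.
CV = 0.6, hence k = 1/CV² = 2.78.
Then θ = mean/k = 350/2.78 = 126.

k ≈ 2.78, θ ≈ 126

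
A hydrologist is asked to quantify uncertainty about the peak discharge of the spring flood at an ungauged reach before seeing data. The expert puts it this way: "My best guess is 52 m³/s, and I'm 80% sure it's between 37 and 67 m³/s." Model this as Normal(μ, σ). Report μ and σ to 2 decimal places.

μ = 52.00, σ = 11.70

A symmetric 80% interval runs μ ± z·σ with z = 1.282.
Half-width = 15, so σ = 15/1.282 = 11.70.
μ is the stated best guess, 52.00.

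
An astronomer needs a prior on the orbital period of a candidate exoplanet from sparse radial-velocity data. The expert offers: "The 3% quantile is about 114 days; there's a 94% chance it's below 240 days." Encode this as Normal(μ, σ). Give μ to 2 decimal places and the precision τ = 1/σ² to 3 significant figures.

For Normal(μ,σ), the p-quantile is μ + z_p·σ. Here z_{0.03} = -1.881, z_{0.94} = 1.555.
So 114 = μ − 1.881σ and 240 = μ + 1.555σ.
Subtracting: σ = (240 − 114)/(1.555 − (-1.881)) = 36.68.
Then μ = 114 − (-1.881)·36.68 = 182.98.
Precision τ = 1/σ² = 1/36.68² = 0.000743.

μ = 182.98, τ = 0.000743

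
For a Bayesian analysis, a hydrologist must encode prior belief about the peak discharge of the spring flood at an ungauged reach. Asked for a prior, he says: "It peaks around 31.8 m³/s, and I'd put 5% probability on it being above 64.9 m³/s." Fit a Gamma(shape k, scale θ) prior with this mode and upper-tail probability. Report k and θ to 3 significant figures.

Gamma(k,θ) with k>1 has mode (k−1)θ, so θ = 31.8/(k−1).
Need P(X < 64.9) = 0.95 with θ tied to k this way. Start at k = 2, θ = 31.8: P(X<64.9) ≈ 0.605.
Too low — raise k to concentrate. Iterating converges to k ≈ 6.44.
Then θ = 31.8/(6.44−1) ≈ 5.85.

k ≈ 6.44, θ ≈ 5.85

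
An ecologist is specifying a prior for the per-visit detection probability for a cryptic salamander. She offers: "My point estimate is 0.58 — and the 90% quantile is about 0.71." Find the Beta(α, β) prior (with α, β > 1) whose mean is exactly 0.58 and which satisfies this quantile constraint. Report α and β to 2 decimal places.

α ≈ 13.18, β ≈ 9.55

With mean 0.58 fixed, write α = 0.58s, β = 0.42s where s = α+β.
Need P(θ < 0.71) = 0.9 under Beta(0.58s, 0.42s). Normal approximation: (q−m)/√(m(1−m)/s) ≈ z_{0.9} = 1.28, so s ≈ 0.58·0.42·(1.28)²/(0.71−0.58)² = 23.7.
At s = 23.7: P(θ<0.71) ≈ 0.905. Adjusting to match 0.9 gives s ≈ 22.73.
So α = 0.58·22.73 ≈ 13.18, β = 0.42·22.73 ≈ 9.55.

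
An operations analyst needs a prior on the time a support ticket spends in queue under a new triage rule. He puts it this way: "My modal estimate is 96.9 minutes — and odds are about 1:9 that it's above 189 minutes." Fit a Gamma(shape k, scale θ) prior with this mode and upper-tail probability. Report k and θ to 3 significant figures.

k ≈ 5.29, θ ≈ 22.6

Gamma(k,θ) with k>1 has mode (k−1)θ, so θ = 96.9/(k−1).
Need P(X < 189) = 0.9 with θ tied to k this way. Start at k = 2, θ = 96.9: P(X<189) ≈ 0.580.
Too low — raise k to concentrate. Iterating converges to k ≈ 5.29.
Then θ = 96.9/(5.29−1) ≈ 22.6.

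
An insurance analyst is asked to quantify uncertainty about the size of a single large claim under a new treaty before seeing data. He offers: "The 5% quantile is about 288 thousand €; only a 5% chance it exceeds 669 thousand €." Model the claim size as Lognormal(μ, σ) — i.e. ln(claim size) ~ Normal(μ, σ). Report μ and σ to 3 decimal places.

μ ≈ 6.084, σ ≈ 0.256

If T ~ Lognormal(μ,σ) then ln T ~ Normal(μ,σ), so the p-quantile of ln T is μ + z_p·σ.
ln(288) = 5.663 and ln(669) = 6.506; z_{0.05} = -1.645, z_{0.95} = 1.645.
σ = (6.506 − 5.663)/(1.645 − (-1.645)) = 0.256.
μ = 5.663 − (-1.645)·0.256 = 6.084.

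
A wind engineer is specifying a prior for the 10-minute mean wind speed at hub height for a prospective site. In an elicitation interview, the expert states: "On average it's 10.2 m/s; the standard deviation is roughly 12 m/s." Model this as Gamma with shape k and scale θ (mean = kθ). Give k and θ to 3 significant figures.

k ≈ 0.722, θ ≈ 14.1

For Gamma(k, scale θ): mean = kθ, variance = kθ², so CV = 1/√k.
CV = SD/mean = 12/10.2 = 1.176, hence k = 1/CV² = 0.722.
Then θ = mean/k = 10.2/0.722 = 14.1.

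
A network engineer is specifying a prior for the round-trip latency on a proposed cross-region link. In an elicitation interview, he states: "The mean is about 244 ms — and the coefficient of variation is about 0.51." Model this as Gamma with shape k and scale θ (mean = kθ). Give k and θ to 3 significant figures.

k ≈ 3.84, θ ≈ 63.5

For Gamma(k, scale θ): mean = kθ, variance = kθ², so CV = 1/√k.
CV = 0.51, hence k = 1/CV² = 3.84.
Then θ = mean/k = 244/3.84 = 63.5.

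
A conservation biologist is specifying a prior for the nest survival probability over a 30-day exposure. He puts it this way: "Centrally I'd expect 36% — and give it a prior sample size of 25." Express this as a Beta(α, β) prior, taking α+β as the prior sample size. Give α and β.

Under the effective-sample-size interpretation, Beta(α, β) has prior mean α/(α+β) and prior sample size α+β.
So α+β = 25 and α/(α+β) = 0.36, giving α = 0.36·25 = 9 and β = 25 − 9 = 16.

α = 9, β = 16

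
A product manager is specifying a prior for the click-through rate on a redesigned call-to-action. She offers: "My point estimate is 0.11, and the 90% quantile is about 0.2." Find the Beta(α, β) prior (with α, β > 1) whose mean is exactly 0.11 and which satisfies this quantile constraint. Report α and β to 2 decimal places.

With mean 0.11 fixed, write α = 0.11s, β = 0.89s where s = α+β.
Need P(θ < 0.2) = 0.9 under Beta(0.11s, 0.89s). Normal approximation: (q−m)/√(m(1−m)/s) ≈ z_{0.9} = 1.28, so s ≈ 0.11·0.89·(1.28)²/(0.2−0.11)² = 19.9.
At s = 19.9: P(θ<0.2) ≈ 0.893. Adjusting to match 0.9 gives s ≈ 21.64.
So α = 0.11·21.64 ≈ 2.38, β = 0.89·21.64 ≈ 19.26.

α ≈ 2.38, β ≈ 19.26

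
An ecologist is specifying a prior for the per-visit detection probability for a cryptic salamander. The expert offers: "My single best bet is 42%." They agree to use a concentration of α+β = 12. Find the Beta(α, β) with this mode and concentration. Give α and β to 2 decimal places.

For α,β > 1 the Beta mode is (α−1)/(α+β−2). With α+β = 12, the mode is (α−1)/10.
Set (α−1)/10 = 0.42 → α = 1 + 0.42·10 = 5.20.
β = 12 − α = 6.80.

α = 5.20, β = 6.80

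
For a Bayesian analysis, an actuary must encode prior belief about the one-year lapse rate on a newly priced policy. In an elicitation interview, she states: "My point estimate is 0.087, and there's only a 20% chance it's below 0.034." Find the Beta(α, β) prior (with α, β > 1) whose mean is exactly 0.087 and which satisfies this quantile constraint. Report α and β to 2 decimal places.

α ≈ 1.71, β ≈ 17.90

With mean 0.087 fixed, write α = 0.087s, β = 0.913s where s = α+β.
Need P(θ < 0.034) = 0.2 under Beta(0.087s, 0.913s). Normal approximation: (q−m)/√(m(1−m)/s) ≈ z_{0.2} = -0.842, so s ≈ 0.087·0.913·(-0.842)²/(0.034−0.087)² = 20.0.
At s = 20.0: P(θ<0.034) ≈ 0.196. Adjusting to match 0.2 gives s ≈ 19.61.
So α = 0.087·19.61 ≈ 1.71, β = 0.913·19.61 ≈ 17.90.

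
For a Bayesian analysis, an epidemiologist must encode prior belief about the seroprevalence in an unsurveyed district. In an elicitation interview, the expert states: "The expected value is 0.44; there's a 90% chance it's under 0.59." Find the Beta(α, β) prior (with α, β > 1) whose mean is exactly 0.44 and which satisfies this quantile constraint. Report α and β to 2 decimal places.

With mean 0.44 fixed, write α = 0.44s, β = 0.56s where s = α+β.
Need P(θ < 0.59) = 0.9 under Beta(0.44s, 0.56s). Normal approximation: (q−m)/√(m(1−m)/s) ≈ z_{0.9} = 1.28, so s ≈ 0.44·0.56·(1.28)²/(0.59−0.44)² = 18.0.
At s = 18.0: P(θ<0.59) ≈ 0.900. Adjusting to match 0.9 gives s ≈ 18.00.
So α = 0.44·18.00 ≈ 7.92, β = 0.56·18.00 ≈ 10.08.

α ≈ 7.92, β ≈ 10.08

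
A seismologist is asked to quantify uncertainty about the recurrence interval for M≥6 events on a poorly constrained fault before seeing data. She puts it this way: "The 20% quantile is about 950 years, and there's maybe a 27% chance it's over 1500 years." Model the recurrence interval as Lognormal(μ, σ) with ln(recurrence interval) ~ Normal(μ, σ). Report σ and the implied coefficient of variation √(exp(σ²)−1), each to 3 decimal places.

If T ~ Lognormal(μ,σ) then ln T ~ Normal(μ,σ), so the p-quantile of ln T is μ + z_p·σ.
ln(950) = 6.856 and ln(1500) = 7.313; z_{0.2} = -0.8416, z_{0.73} = 0.6128.
σ = (7.313 − 6.856)/(0.6128 − (-0.8416)) = 0.314.
μ = 6.856 − (-0.8416)·0.314 = 7.121.
CV = √(exp(σ²)−1) = √(exp(0.0986)−1) = 0.322.

σ ≈ 0.314, CV ≈ 0.322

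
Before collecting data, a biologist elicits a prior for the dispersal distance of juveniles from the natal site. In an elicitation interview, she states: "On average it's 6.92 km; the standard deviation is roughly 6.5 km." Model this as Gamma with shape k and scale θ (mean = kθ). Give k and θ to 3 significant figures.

k ≈ 1.13, θ ≈ 6.11

For Gamma(k, scale θ): mean = kθ, variance = kθ², so CV = 1/√k.
CV = SD/mean = 6.5/6.92 = 0.9393, hence k = 1/CV² = 1.13.
Then θ = mean/k = 6.92/1.13 = 6.11.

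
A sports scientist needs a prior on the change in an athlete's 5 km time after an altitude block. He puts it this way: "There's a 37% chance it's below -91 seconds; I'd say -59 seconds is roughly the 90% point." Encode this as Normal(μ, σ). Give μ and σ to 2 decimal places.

The p-quantile of Normal(μ,σ) is μ + z_p·σ, with z_{0.37} = -0.3319 and z_{0.9} = 1.282.
Eliminate σ: μ = (z₂·x₁ − z₁·x₂)/(z₂ − z₁) = (1.282·-91 − (-0.3319)·-59)/1.613 = -84.42.
Then σ = (x₂ − x₁)/(z₂ − z₁) = (-59 − -91)/1.613 = 19.83.

μ = -84.42, σ = 19.83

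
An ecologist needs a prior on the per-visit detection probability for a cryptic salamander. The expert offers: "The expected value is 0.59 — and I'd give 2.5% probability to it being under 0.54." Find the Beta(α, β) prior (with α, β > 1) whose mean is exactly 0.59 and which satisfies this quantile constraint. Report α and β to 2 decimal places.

With mean 0.59 fixed, write α = 0.59s, β = 0.41s where s = α+β.
Need P(θ < 0.54) = 0.025 under Beta(0.59s, 0.41s). Normal approximation: (q−m)/√(m(1−m)/s) ≈ z_{0.025} = -1.96, so s ≈ 0.59·0.41·(-1.96)²/(0.54−0.59)² = 371.7.
At s = 371.7: P(θ<0.54) ≈ 0.026. Adjusting to match 0.025 gives s ≈ 377.07.
So α = 0.59·377.07 ≈ 222.47, β = 0.41·377.07 ≈ 154.60.

α ≈ 222.47, β ≈ 154.60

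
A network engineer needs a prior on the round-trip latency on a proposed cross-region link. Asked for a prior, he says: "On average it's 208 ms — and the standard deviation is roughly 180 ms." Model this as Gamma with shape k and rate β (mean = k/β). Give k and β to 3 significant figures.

k ≈ 1.34, β ≈ 0.00642

For Gamma(k, rate β): mean = k/β, variance = k/β², so CV = 1/√k.
CV = SD/mean = 180/208 = 0.8654, hence k = 1/CV² = 1.34.
Then β = k/mean = 1.34/208 = 0.00642.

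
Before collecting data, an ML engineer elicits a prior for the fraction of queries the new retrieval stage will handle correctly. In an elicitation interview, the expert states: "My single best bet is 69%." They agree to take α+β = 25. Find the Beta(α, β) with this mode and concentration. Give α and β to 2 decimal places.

α = 16.87, β = 8.13

For α,β > 1 the Beta mode is (α−1)/(α+β−2). With α+β = 25, the mode is (α−1)/23.
Set (α−1)/23 = 0.69 → α = 1 + 0.69·23 = 16.87.
β = 25 − α = 8.13.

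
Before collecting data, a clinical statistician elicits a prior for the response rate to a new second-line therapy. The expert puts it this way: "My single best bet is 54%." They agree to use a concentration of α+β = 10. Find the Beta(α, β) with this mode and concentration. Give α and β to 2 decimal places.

α = 5.32, β = 4.68

For α,β > 1 the Beta mode is (α−1)/(α+β−2). With α+β = 10, the mode is (α−1)/8.
Set (α−1)/8 = 0.54 → α = 1 + 0.54·8 = 5.32.
β = 10 − α = 4.68.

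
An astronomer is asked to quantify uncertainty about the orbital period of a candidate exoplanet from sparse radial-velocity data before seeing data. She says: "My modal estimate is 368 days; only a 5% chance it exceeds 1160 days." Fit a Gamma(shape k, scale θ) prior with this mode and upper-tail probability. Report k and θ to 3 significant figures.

Gamma(k,θ) with k>1 has mode (k−1)θ, so θ = 368/(k−1).
Need P(X < 1160) = 0.95 with θ tied to k this way. Start at k = 2, θ = 368: P(X<1160) ≈ 0.822.
Too low — raise k to concentrate. Iterating converges to k ≈ 2.99.
Then θ = 368/(2.99−1) ≈ 184.

k ≈ 2.99, θ ≈ 184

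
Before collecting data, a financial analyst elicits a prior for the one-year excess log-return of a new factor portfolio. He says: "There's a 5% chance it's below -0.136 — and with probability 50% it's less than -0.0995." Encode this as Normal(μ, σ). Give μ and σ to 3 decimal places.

For Normal(μ,σ), the p-quantile is μ + z_p·σ. Here z_{0.05} = -1.645, z_{0.5} = 0.
So -0.136 = μ − 1.645σ and -0.0995 = μ + 0σ.
Subtracting: σ = (-0.0995 − -0.136)/(0 − (-1.645)) = 0.022.
Then μ = -0.136 − (-1.645)·0.022 = -0.100.

μ = -0.100, σ = 0.022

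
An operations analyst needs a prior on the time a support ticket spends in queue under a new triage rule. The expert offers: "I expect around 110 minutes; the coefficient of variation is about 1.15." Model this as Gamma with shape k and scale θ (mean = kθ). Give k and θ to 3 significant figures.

For Gamma(k, scale θ): mean = kθ, variance = kθ², so CV = 1/√k.
CV = 1.15, hence k = 1/CV² = 0.756.
Then θ = mean/k = 110/0.756 = 145.

k ≈ 0.756, θ ≈ 145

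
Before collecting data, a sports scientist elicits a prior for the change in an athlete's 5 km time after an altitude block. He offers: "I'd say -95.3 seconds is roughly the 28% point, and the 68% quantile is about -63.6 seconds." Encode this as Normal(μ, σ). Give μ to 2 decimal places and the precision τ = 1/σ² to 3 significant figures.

For Normal(μ,σ), the p-quantile is μ + z_p·σ. Here z_{0.28} = -0.5828, z_{0.68} = 0.4677.
So -95.3 = μ − 0.5828σ and -63.6 = μ + 0.4677σ.
Subtracting: σ = (-63.6 − -95.3)/(0.4677 − (-0.5828)) = 30.17.
Then μ = -95.3 − (-0.5828)·30.17 = -77.71.
Precision τ = 1/σ² = 1/30.17² = 0.0011.

μ = -77.71, τ = 0.0011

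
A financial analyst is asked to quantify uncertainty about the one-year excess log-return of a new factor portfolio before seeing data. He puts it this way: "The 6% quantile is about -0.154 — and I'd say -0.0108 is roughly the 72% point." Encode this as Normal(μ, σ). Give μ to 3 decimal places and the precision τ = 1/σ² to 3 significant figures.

μ = -0.050, τ = 223

The p-quantile of Normal(μ,σ) is μ + z_p·σ, with z_{0.06} = -1.555 and z_{0.72} = 0.5828.
Eliminate σ: μ = (z₂·x₁ − z₁·x₂)/(z₂ − z₁) = (0.5828·-0.154 − (-1.555)·-0.0108)/2.138 = -0.050.
Then σ = (x₂ − x₁)/(z₂ − z₁) = (-0.0108 − -0.154)/2.138 = 0.067.
Precision τ = 1/σ² = 1/0.06699² = 223.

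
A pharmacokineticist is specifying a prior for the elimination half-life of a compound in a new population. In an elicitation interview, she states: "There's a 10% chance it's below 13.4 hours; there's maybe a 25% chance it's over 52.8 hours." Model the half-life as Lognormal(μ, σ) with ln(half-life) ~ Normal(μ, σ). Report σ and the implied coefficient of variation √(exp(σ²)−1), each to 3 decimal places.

σ ≈ 0.701, CV ≈ 0.797

If T ~ Lognormal(μ,σ) then ln T ~ Normal(μ,σ), so the p-quantile of ln T is μ + z_p·σ.
ln(13.4) = 2.595 and ln(52.8) = 3.967; z_{0.1} = -1.282, z_{0.75} = 0.6745.
σ = (3.967 − 2.595)/(0.6745 − (-1.282)) = 0.701.
μ = 2.595 − (-1.282)·0.701 = 3.494.
CV = √(exp(σ²)−1) = √(exp(0.4915)−1) = 0.797.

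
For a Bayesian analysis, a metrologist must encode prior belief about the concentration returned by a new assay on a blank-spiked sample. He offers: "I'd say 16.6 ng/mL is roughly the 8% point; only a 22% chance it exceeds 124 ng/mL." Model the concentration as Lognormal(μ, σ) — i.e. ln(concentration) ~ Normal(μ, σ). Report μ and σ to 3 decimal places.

If T ~ Lognormal(μ,σ) then ln T ~ Normal(μ,σ), so the p-quantile of ln T is μ + z_p·σ.
ln(16.6) = 2.809 and ln(124) = 4.82; z_{0.08} = -1.405, z_{0.78} = 0.7722.
σ = (4.82 − 2.809)/(0.7722 − (-1.405)) = 0.924.
μ = 2.809 − (-1.405)·0.924 = 4.107.

μ ≈ 4.107, σ ≈ 0.924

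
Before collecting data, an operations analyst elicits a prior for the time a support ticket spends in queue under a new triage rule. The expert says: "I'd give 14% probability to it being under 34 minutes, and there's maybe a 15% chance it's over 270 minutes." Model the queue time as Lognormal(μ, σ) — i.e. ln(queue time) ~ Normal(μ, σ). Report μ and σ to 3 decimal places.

If T ~ Lognormal(μ,σ) then ln T ~ Normal(μ,σ), so the p-quantile of ln T is μ + z_p·σ.
ln(34) = 3.526 and ln(270) = 5.598; z_{0.14} = -1.08, z_{0.85} = 1.036.
σ = (5.598 − 3.526)/(1.036 − (-1.08)) = 0.979.
μ = 3.526 − (-1.08)·0.979 = 4.584.

μ ≈ 4.584, σ ≈ 0.979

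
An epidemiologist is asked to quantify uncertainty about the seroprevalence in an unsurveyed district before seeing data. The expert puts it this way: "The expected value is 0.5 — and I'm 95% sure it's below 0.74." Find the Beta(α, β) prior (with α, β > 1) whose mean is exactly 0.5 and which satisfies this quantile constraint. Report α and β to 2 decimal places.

With mean 0.5 fixed, write α = 0.5s, β = 0.5s where s = α+β.
Need P(θ < 0.74) = 0.95 under Beta(0.5s, 0.5s). Normal approximation: (q−m)/√(m(1−m)/s) ≈ z_{0.95} = 1.64, so s ≈ 0.5·0.5·(1.64)²/(0.74−0.5)² = 11.7.
At s = 11.7: P(θ<0.74) ≈ 0.957. Adjusting to match 0.95 gives s ≈ 10.81.
So α = 0.5·10.81 ≈ 5.40, β = 0.5·10.81 ≈ 5.40.

α ≈ 5.40, β ≈ 5.40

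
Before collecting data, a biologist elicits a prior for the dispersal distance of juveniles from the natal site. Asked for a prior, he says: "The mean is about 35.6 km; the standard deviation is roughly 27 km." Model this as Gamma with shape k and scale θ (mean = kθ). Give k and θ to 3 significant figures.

k ≈ 1.74, θ ≈ 20.5

For Gamma(k, scale θ): mean = kθ, variance = kθ², so CV = 1/√k.
CV = SD/mean = 27/35.6 = 0.7584, hence k = 1/CV² = 1.74.
Then θ = mean/k = 35.6/1.74 = 20.5.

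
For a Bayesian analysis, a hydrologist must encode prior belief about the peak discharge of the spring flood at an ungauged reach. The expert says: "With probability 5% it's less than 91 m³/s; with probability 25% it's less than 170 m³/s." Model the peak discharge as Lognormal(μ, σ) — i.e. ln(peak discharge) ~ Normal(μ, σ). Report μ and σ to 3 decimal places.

If T ~ Lognormal(μ,σ) then ln T ~ Normal(μ,σ), so the p-quantile of ln T is μ + z_p·σ.
ln(91) = 4.511 and ln(170) = 5.136; z_{0.05} = -1.645, z_{0.25} = -0.6745.
σ = (5.136 − 4.511)/(-0.6745 − (-1.645)) = 0.644.
μ = 4.511 − (-1.645)·0.644 = 5.570.

μ ≈ 5.570, σ ≈ 0.644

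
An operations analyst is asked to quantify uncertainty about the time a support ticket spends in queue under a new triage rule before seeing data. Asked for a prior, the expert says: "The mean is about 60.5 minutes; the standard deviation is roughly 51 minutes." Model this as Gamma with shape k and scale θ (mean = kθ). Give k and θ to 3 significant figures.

k ≈ 1.41, θ ≈ 43

For Gamma(k, scale θ): mean = kθ, variance = kθ², so CV = 1/√k.
CV = SD/mean = 51/60.5 = 0.843, hence k = 1/CV² = 1.41.
Then θ = mean/k = 60.5/1.41 = 43.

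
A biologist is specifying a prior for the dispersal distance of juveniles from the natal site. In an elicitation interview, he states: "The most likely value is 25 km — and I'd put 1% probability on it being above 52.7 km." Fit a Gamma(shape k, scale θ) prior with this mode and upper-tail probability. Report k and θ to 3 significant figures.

Gamma(k,θ) with k>1 has mode (k−1)θ, so θ = 25/(k−1).
Need P(X < 52.7) = 0.99 with θ tied to k this way. Start at k = 2, θ = 25: P(X<52.7) ≈ 0.622.
Too low — raise k to concentrate. Iterating converges to k ≈ 9.74.
Then θ = 25/(9.74−1) ≈ 2.86.

k ≈ 9.74, θ ≈ 2.86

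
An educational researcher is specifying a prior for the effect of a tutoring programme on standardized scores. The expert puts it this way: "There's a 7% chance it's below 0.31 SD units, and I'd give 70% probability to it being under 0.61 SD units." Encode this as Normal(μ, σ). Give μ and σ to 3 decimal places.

For Normal(μ,σ), the p-quantile is μ + z_p·σ. Here z_{0.07} = -1.476, z_{0.7} = 0.5244.
So 0.31 = μ − 1.476σ and 0.61 = μ + 0.5244σ.
Subtracting: σ = (0.61 − 0.31)/(0.5244 − (-1.476)) = 0.150.
Then μ = 0.31 − (-1.476)·0.150 = 0.531.

μ = 0.531, σ = 0.150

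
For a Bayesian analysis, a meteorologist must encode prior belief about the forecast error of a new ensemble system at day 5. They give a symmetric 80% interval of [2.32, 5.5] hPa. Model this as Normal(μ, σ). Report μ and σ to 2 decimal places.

A symmetric 80% interval runs μ ± z·σ with z = 1.282.
Half-width = 1.59, so σ = 1.59/1.282 = 1.24.
μ is the interval midpoint, 3.91.

μ = 3.91, σ = 1.24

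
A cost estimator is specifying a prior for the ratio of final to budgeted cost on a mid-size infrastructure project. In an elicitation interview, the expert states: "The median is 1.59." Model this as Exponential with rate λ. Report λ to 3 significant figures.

λ ≈ 0.436

Exponential median = ln 2 / λ, so λ = ln 2 / 1.59 = 0.436.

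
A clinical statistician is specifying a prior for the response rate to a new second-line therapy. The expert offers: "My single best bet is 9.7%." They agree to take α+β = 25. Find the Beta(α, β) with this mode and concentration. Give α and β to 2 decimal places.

α = 3.23, β = 21.77

For α,β > 1 the Beta mode is (α−1)/(α+β−2). With α+β = 25, the mode is (α−1)/23.
Set (α−1)/23 = 0.097 → α = 1 + 0.097·23 = 3.23.
β = 25 − α = 21.77.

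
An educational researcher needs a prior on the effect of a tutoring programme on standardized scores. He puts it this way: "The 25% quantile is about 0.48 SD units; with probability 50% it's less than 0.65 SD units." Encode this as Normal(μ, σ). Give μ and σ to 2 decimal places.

The p-quantile of Normal(μ,σ) is μ + z_p·σ, with z_{0.25} = -0.6745 and z_{0.5} = 0.
Eliminate σ: μ = (z₂·x₁ − z₁·x₂)/(z₂ − z₁) = (0·0.48 − (-0.6745)·0.65)/0.6745 = 0.65.
Then σ = (x₂ − x₁)/(z₂ − z₁) = (0.65 − 0.48)/0.6745 = 0.25.

μ = 0.65, σ = 0.25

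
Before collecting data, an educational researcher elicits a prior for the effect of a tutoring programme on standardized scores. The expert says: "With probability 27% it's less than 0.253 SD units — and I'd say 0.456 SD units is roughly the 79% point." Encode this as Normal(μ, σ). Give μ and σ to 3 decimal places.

μ = 0.341, σ = 0.143

The p-quantile of Normal(μ,σ) is μ + z_p·σ, with z_{0.27} = -0.6128 and z_{0.79} = 0.8064.
Eliminate σ: μ = (z₂·x₁ − z₁·x₂)/(z₂ − z₁) = (0.8064·0.253 − (-0.6128)·0.456)/1.419 = 0.341.
Then σ = (x₂ − x₁)/(z₂ − z₁) = (0.456 − 0.253)/1.419 = 0.143.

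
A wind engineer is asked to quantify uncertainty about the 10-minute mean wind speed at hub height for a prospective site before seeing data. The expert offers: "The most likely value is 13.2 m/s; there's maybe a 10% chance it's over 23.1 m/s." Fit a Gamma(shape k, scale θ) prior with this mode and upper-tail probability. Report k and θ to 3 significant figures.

Gamma(k,θ) with k>1 has mode (k−1)θ, so θ = 13.2/(k−1).
Need P(X < 23.1) = 0.9 with θ tied to k this way. Start at k = 2, θ = 13.2: P(X<23.1) ≈ 0.522.
Too low — raise k to concentrate. Iterating converges to k ≈ 7.06.
Then θ = 13.2/(7.06−1) ≈ 2.18.

k ≈ 7.06, θ ≈ 2.18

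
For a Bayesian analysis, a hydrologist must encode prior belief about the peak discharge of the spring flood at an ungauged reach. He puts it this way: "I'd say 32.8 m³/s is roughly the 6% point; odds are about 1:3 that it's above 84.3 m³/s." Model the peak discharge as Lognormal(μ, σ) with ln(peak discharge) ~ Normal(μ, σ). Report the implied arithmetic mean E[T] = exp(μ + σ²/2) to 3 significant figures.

E[T] ≈ 69.3 m³/s

If T ~ Lognormal(μ,σ) then ln T ~ Normal(μ,σ), so the p-quantile of ln T is μ + z_p·σ.
ln(32.8) = 3.49 and ln(84.3) = 4.434; z_{0.06} = -1.555, z_{0.75} = 0.6745.
σ = (4.434 − 3.49)/(0.6745 − (-1.555)) = 0.423.
μ = 3.49 − (-1.555)·0.423 = 4.149.
E[T] = exp(μ + σ²/2) = exp(4.149 + 0.0896) = 69.3 m³/s.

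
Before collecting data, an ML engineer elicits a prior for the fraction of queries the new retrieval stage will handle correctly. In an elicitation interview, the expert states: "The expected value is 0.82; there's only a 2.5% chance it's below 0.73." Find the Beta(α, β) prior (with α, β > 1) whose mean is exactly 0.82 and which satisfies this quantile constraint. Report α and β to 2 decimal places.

α ≈ 66.64, β ≈ 14.63

With mean 0.82 fixed, write α = 0.82s, β = 0.18s where s = α+β.
Need P(θ < 0.73) = 0.025 under Beta(0.82s, 0.18s). Normal approximation: (q−m)/√(m(1−m)/s) ≈ z_{0.025} = -1.96, so s ≈ 0.82·0.18·(-1.96)²/(0.73−0.82)² = 70.0.
At s = 70.0: P(θ<0.73) ≈ 0.034. Adjusting to match 0.025 gives s ≈ 81.27.
So α = 0.82·81.27 ≈ 66.64, β = 0.18·81.27 ≈ 14.63.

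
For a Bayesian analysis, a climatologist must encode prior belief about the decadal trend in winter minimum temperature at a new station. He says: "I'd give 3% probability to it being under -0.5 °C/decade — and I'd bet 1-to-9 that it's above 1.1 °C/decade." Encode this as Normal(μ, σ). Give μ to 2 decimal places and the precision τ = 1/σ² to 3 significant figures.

The p-quantile of Normal(μ,σ) is μ + z_p·σ, with z_{0.03} = -1.881 and z_{0.9} = 1.282.
Eliminate σ: μ = (z₂·x₁ − z₁·x₂)/(z₂ − z₁) = (1.282·-0.5 − (-1.881)·1.1)/3.162 = 0.45.
Then σ = (x₂ − x₁)/(z₂ − z₁) = (1.1 − -0.5)/3.162 = 0.51.
Precision τ = 1/σ² = 1/0.506² = 3.91.

μ = 0.45, τ = 3.91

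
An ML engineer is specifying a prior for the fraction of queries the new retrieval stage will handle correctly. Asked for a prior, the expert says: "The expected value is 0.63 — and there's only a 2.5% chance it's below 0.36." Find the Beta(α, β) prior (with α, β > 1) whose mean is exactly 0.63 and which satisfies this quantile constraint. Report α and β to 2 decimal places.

α ≈ 7.98, β ≈ 4.69

With mean 0.63 fixed, write α = 0.63s, β = 0.37s where s = α+β.
Need P(θ < 0.36) = 0.025 under Beta(0.63s, 0.37s). Normal approximation: (q−m)/√(m(1−m)/s) ≈ z_{0.025} = -1.96, so s ≈ 0.63·0.37·(-1.96)²/(0.36−0.63)² = 12.3.
At s = 12.3: P(θ<0.36) ≈ 0.027. Adjusting to match 0.025 gives s ≈ 12.66.
So α = 0.63·12.66 ≈ 7.98, β = 0.37·12.66 ≈ 4.69.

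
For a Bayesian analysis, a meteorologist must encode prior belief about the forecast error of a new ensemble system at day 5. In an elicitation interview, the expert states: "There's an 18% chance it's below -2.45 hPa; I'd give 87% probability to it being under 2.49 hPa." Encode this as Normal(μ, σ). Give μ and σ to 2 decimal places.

μ = -0.24, σ = 2.42

For Normal(μ,σ), the p-quantile is μ + z_p·σ. Here z_{0.18} = -0.9154, z_{0.87} = 1.126.
So -2.45 = μ − 0.9154σ and 2.49 = μ + 1.126σ.
Subtracting: σ = (2.49 − -2.45)/(1.126 − (-0.9154)) = 2.42.
Then μ = -2.45 − (-0.9154)·2.42 = -0.24.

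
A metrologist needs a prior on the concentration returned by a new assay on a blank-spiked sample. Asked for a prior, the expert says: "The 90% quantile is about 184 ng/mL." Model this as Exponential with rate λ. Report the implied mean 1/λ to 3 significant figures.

P(T < 184.0) = 1 − e^(−λ·184.0) = 0.9, so λ = −ln(1−0.9)/184.0 = −ln(0.1)/184.0 = 0.0125.
Mean = 1/λ = 79.9 ng/mL.

mean ≈ 79.9 ng/mL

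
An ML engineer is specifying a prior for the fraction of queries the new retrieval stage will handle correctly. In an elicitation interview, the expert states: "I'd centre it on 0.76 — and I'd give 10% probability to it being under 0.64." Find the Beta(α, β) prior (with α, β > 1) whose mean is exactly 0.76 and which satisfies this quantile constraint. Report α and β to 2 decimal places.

With mean 0.76 fixed, write α = 0.76s, β = 0.24s where s = α+β.
Need P(θ < 0.64) = 0.1 under Beta(0.76s, 0.24s). Normal approximation: (q−m)/√(m(1−m)/s) ≈ z_{0.1} = -1.28, so s ≈ 0.76·0.24·(-1.28)²/(0.64−0.76)² = 20.8.
At s = 20.8: P(θ<0.64) ≈ 0.106. Adjusting to match 0.1 gives s ≈ 22.00.
So α = 0.76·22.00 ≈ 16.72, β = 0.24·22.00 ≈ 5.28.

α ≈ 16.72, β ≈ 5.28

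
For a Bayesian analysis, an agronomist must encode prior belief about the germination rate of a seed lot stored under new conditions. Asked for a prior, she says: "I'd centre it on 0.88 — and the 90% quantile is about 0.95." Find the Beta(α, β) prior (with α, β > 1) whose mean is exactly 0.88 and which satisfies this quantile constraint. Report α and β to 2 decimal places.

α ≈ 24.52, β ≈ 3.34

With mean 0.88 fixed, write α = 0.88s, β = 0.12s where s = α+β.
Need P(θ < 0.95) = 0.9 under Beta(0.88s, 0.12s). Normal approximation: (q−m)/√(m(1−m)/s) ≈ z_{0.9} = 1.28, so s ≈ 0.88·0.12·(1.28)²/(0.95−0.88)² = 35.4.
At s = 35.4: P(θ<0.95) ≈ 0.931. Adjusting to match 0.9 gives s ≈ 27.87.
So α = 0.88·27.87 ≈ 24.52, β = 0.12·27.87 ≈ 3.34.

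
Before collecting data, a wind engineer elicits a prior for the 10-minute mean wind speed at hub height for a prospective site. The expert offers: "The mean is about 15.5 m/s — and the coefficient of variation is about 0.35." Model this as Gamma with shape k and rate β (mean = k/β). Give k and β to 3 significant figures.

For Gamma(k, rate β): mean = k/β, variance = k/β², so CV = 1/√k.
CV = 0.35, hence k = 1/CV² = 8.16.
Then β = k/mean = 8.16/15.5 = 0.527.

k ≈ 8.16, β ≈ 0.527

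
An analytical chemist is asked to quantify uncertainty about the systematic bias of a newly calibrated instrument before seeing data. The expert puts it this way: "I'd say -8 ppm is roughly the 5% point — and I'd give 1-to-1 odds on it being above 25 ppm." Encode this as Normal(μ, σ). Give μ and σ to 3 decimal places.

μ = 25.000, σ = 20.063

For Normal(μ,σ), the p-quantile is μ + z_p·σ. Here z_{0.05} = -1.645, z_{0.5} = 0.
So -8 = μ − 1.645σ and 25 = μ + 0σ.
Subtracting: σ = (25 − -8)/(0 − (-1.645)) = 20.063.
Then μ = -8 − (-1.645)·20.063 = 25.000.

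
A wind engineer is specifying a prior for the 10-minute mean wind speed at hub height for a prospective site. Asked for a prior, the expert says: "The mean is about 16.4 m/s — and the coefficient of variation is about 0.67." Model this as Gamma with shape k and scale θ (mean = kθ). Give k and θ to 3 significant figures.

k ≈ 2.23, θ ≈ 7.36

For Gamma(k, scale θ): mean = kθ, variance = kθ², so CV = 1/√k.
CV = 0.67, hence k = 1/CV² = 2.23.
Then θ = mean/k = 16.4/2.23 = 7.36.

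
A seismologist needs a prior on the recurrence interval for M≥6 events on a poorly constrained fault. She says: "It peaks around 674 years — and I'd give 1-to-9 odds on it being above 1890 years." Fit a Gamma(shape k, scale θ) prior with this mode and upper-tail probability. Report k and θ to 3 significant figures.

k ≈ 2.8, θ ≈ 375

Gamma(k,θ) with k>1 has mode (k−1)θ, so θ = 674/(k−1).
Need P(X < 1890) = 0.9 with θ tied to k this way. Start at k = 2, θ = 674: P(X<1890) ≈ 0.770.
Too low — raise k to concentrate. Iterating converges to k ≈ 2.8.
Then θ = 674/(2.8−1) ≈ 375.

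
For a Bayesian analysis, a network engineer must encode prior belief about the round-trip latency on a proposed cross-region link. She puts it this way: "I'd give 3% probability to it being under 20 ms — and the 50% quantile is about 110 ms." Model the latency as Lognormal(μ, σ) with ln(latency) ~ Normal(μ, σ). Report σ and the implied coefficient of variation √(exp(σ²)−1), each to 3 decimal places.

σ ≈ 0.906, CV ≈ 1.129

If T ~ Lognormal(μ,σ) then ln T ~ Normal(μ,σ), so the p-quantile of ln T is μ + z_p·σ.
ln(20) = 2.996 and ln(110) = 4.7; z_{0.03} = -1.881, z_{0.5} = 0.
σ = (4.7 − 2.996)/(0 − (-1.881)) = 0.906.
μ = 2.996 − (-1.881)·0.906 = 4.700.
CV = √(exp(σ²)−1) = √(exp(0.8216)−1) = 1.129.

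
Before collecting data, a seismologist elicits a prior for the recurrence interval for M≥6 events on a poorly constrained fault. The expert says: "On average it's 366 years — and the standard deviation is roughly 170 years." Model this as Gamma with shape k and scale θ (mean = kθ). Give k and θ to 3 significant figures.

k ≈ 4.64, θ ≈ 79

For Gamma(k, scale θ): mean = kθ, variance = kθ², so CV = 1/√k.
CV = SD/mean = 170/366 = 0.4645, hence k = 1/CV² = 4.64.
Then θ = mean/k = 366/4.64 = 79.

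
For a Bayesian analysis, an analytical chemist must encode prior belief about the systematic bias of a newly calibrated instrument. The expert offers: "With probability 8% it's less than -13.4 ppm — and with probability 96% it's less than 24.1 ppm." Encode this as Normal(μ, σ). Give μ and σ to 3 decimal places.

For Normal(μ,σ), the p-quantile is μ + z_p·σ. Here z_{0.08} = -1.405, z_{0.96} = 1.751.
So -13.4 = μ − 1.405σ and 24.1 = μ + 1.751σ.
Subtracting: σ = (24.1 − -13.4)/(1.751 − (-1.405)) = 11.883.
Then μ = -13.4 − (-1.405)·11.883 = 3.297.

μ = 3.297, σ = 11.883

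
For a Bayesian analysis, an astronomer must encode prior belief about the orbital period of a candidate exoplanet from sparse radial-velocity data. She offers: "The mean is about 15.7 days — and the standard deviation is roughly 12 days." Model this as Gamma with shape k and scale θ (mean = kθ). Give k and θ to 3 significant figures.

For Gamma(k, scale θ): mean = kθ, variance = kθ², so CV = 1/√k.
CV = SD/mean = 12/15.7 = 0.7643, hence k = 1/CV² = 1.71.
Then θ = mean/k = 15.7/1.71 = 9.17.

k ≈ 1.71, θ ≈ 9.17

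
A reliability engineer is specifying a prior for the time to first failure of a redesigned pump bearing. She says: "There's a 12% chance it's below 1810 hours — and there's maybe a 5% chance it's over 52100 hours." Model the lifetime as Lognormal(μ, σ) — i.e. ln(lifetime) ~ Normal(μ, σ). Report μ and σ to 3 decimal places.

If T ~ Lognormal(μ,σ) then ln T ~ Normal(μ,σ), so the p-quantile of ln T is μ + z_p·σ.
ln(1810) = 7.501 and ln(52100) = 10.86; z_{0.12} = -1.175, z_{0.95} = 1.645.
σ = (10.86 − 7.501)/(1.645 − (-1.175)) = 1.191.
μ = 7.501 − (-1.175)·1.191 = 8.901.

μ ≈ 8.901, σ ≈ 1.191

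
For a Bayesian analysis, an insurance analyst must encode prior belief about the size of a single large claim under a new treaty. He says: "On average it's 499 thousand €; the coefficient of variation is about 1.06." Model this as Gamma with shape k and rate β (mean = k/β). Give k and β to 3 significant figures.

k ≈ 0.89, β ≈ 0.00178

For Gamma(k, rate β): mean = k/β, variance = k/β², so CV = 1/√k.
CV = 1.06, hence k = 1/CV² = 0.89.
Then β = k/mean = 0.89/499 = 0.00178.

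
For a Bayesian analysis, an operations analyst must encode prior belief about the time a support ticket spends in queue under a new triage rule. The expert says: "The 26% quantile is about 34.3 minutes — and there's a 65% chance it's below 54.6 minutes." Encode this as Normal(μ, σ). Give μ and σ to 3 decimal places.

For Normal(μ,σ), the p-quantile is μ + z_p·σ. Here z_{0.26} = -0.6433, z_{0.65} = 0.3853.
So 34.3 = μ − 0.6433σ and 54.6 = μ + 0.3853σ.
Subtracting: σ = (54.6 − 34.3)/(0.3853 − (-0.6433)) = 19.734.
Then μ = 34.3 − (-0.6433)·19.734 = 46.996.

μ = 46.996, σ = 19.734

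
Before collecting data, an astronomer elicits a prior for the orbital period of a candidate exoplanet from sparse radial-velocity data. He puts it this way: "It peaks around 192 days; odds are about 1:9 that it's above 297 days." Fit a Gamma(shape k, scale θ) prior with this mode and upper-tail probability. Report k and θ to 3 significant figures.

Gamma(k,θ) with k>1 has mode (k−1)θ, so θ = 192/(k−1).
Need P(X < 297) = 0.9 with θ tied to k this way. Start at k = 2, θ = 192: P(X<297) ≈ 0.458.
Too low — raise k to concentrate. Iterating converges to k ≈ 10.8.
Then θ = 192/(10.8−1) ≈ 19.5.

k ≈ 10.8, θ ≈ 19.5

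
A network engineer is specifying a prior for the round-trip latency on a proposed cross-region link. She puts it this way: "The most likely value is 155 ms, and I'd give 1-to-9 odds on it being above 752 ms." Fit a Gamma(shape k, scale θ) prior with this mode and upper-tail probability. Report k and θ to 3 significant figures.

Gamma(k,θ) with k>1 has mode (k−1)θ, so θ = 155/(k−1).
Need P(X < 752) = 0.9 with θ tied to k this way. Start at k = 2, θ = 155: P(X<752) ≈ 0.954.
Too high — lower k to spread out. Iterating converges to k ≈ 1.71.
Then θ = 155/(1.71−1) ≈ 218.

k ≈ 1.71, θ ≈ 218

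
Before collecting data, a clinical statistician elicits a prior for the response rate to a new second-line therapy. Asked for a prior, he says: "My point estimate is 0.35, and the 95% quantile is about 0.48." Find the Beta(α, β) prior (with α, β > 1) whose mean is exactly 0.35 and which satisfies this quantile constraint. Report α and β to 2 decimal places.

α ≈ 13.34, β ≈ 24.78

With mean 0.35 fixed, write α = 0.35s, β = 0.65s where s = α+β.
Need P(θ < 0.48) = 0.95 under Beta(0.35s, 0.65s). Normal approximation: (q−m)/√(m(1−m)/s) ≈ z_{0.95} = 1.64, so s ≈ 0.35·0.65·(1.64)²/(0.48−0.35)² = 36.4.
At s = 36.4: P(θ<0.48) ≈ 0.946. Adjusting to match 0.95 gives s ≈ 38.13.
So α = 0.35·38.13 ≈ 13.34, β = 0.65·38.13 ≈ 24.78.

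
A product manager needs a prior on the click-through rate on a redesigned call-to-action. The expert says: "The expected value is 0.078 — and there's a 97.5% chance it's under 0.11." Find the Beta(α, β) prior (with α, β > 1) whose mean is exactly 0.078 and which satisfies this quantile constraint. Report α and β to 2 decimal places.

α ≈ 24.57, β ≈ 290.42

With mean 0.078 fixed, write α = 0.078s, β = 0.922s where s = α+β.
Need P(θ < 0.11) = 0.975 under Beta(0.078s, 0.922s). Normal approximation: (q−m)/√(m(1−m)/s) ≈ z_{0.975} = 1.96, so s ≈ 0.078·0.922·(1.96)²/(0.11−0.078)² = 269.8.
At s = 269.8: P(θ<0.11) ≈ 0.966. Adjusting to match 0.975 gives s ≈ 314.99.
So α = 0.078·314.99 ≈ 24.57, β = 0.922·314.99 ≈ 290.42.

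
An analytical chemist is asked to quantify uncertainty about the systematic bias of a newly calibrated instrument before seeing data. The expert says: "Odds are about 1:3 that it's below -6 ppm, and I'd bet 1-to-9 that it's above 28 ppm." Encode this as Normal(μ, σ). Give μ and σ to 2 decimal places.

μ = 5.72, σ = 17.38

For Normal(μ,σ), the p-quantile is μ + z_p·σ. Here z_{0.25} = -0.6745, z_{0.9} = 1.282.
So -6 = μ − 0.6745σ and 28 = μ + 1.282σ.
Subtracting: σ = (28 − -6)/(1.282 − (-0.6745)) = 17.38.
Then μ = -6 − (-0.6745)·17.38 = 5.72.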